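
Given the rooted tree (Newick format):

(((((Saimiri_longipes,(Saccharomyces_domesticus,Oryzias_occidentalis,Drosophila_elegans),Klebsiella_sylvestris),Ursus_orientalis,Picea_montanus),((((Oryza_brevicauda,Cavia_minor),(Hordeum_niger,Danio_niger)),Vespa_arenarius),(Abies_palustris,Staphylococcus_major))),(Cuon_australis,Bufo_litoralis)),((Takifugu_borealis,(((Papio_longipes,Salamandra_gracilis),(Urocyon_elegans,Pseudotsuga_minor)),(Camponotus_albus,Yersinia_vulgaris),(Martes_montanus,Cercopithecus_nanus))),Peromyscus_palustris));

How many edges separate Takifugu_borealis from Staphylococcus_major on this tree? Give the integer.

The MRCA of Takifugu_borealis and Staphylococcus_major is the root of the tree.
From Takifugu_borealis up to that node: 3 branches. From Staphylococcus_major up to the same node: 5 branches. Total: 3 + 5 = 8.

8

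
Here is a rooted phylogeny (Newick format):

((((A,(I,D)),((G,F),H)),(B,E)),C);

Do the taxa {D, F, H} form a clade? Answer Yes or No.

The MRCA of the listed taxa subtends ((A,(I,D)),((G,F),H)).
That clade also contains A, G, I, which are not in the proposed group, so the group is not monophyletic.

No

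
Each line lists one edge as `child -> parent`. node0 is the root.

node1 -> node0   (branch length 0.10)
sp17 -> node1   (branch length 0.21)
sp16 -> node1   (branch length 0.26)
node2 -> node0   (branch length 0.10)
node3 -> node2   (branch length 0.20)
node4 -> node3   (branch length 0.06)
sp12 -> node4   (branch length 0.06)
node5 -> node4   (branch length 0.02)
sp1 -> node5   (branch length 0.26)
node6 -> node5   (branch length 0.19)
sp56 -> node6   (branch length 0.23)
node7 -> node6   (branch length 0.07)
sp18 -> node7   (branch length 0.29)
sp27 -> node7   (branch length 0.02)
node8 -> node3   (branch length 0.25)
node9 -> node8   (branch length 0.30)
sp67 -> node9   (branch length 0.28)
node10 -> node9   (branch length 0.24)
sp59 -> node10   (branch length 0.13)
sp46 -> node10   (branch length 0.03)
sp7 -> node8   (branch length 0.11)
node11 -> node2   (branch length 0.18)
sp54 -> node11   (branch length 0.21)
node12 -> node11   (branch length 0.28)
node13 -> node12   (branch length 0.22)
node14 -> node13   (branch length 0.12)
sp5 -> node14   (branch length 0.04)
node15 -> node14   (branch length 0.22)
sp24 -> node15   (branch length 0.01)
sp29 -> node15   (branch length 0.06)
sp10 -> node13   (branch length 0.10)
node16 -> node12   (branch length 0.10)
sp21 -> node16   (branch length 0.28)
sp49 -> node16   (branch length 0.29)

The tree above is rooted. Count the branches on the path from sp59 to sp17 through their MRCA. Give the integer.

8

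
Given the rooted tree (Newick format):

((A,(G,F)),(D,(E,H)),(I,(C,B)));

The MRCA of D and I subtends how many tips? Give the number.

9

The MRCA of D and I is the root, so the clade is the entire tree.
That clade contains 9 terminal taxa: A, B, C, D, E, F, G, H, I.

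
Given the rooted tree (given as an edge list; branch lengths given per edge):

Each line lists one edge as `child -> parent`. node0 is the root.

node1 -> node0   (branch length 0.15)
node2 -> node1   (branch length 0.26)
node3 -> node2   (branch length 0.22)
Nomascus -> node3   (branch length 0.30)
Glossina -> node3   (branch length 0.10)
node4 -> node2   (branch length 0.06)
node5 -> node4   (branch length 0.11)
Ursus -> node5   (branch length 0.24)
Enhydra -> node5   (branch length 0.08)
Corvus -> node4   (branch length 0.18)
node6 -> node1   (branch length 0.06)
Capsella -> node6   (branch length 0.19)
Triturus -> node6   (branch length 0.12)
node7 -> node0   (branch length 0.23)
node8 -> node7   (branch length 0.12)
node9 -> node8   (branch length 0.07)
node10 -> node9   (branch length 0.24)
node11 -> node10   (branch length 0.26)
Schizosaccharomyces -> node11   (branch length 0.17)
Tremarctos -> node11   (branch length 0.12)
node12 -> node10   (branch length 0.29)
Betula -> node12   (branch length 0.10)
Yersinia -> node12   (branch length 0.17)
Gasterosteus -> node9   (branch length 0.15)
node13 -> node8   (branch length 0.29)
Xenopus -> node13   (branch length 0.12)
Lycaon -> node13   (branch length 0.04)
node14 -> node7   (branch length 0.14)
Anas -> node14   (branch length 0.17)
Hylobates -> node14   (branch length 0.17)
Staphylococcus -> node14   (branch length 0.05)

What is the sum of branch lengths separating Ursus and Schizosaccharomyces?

1.91

The path runs Ursus → … → MRCA → … → Schizosaccharomyces; the MRCA is the root of the tree.
Branch lengths along that path: 0.24 + 0.11 + 0.06 + 0.26 + 0.15 + 0.23 + 0.12 + 0.07 + 0.24 + 0.26 + 0.17 = 1.91.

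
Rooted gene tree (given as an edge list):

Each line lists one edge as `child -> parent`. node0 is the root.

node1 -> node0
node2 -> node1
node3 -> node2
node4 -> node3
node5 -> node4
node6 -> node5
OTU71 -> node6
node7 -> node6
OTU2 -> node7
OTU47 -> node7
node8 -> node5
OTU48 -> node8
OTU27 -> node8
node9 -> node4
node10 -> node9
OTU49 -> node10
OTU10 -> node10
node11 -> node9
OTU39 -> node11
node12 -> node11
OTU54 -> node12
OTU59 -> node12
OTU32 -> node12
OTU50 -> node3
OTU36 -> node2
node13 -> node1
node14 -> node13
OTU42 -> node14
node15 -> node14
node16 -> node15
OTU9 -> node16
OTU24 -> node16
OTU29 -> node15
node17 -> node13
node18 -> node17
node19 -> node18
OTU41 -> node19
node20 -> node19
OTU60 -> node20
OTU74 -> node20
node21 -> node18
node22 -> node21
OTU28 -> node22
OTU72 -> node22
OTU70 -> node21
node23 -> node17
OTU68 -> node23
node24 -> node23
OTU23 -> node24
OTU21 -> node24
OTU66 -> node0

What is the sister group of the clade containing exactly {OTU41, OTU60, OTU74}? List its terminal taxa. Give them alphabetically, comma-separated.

OTU28, OTU70, OTU72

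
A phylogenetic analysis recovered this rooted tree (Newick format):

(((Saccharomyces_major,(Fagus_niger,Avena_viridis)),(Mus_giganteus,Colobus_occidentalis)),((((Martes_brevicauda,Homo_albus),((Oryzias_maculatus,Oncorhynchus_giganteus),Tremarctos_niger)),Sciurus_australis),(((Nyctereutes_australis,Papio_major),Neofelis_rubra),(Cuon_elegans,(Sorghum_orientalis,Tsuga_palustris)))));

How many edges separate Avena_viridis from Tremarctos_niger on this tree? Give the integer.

The MRCA of Avena_viridis and Tremarctos_niger is the root of the tree.
From Avena_viridis up to that node: 4 branches. From Tremarctos_niger up to the same node: 5 branches. Total: 4 + 5 = 9.

9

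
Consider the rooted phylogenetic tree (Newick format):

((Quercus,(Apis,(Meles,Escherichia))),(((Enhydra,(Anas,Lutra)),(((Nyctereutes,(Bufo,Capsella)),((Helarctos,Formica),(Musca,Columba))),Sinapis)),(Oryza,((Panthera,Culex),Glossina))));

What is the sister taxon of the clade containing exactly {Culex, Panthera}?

Glossina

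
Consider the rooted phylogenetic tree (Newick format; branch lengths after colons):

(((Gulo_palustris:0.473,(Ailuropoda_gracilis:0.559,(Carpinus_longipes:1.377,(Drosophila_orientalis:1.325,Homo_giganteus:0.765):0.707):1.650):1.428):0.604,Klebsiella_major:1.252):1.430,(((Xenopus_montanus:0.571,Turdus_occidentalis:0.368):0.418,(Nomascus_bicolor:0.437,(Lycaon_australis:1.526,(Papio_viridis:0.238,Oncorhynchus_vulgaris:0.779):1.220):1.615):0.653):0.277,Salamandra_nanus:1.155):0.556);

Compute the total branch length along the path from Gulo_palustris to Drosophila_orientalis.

The path runs Gulo_palustris → … → MRCA → … → Drosophila_orientalis; the MRCA is the node subtending (Gulo_palustris,(Ailuropoda_gracilis,(Carpinus_longipes,(Drosophila_orientalis,Homo_giganteus)))).
Branch lengths along that path: 0.473 + 1.428 + 1.650 + 0.707 + 1.325 = 5.583.

5.583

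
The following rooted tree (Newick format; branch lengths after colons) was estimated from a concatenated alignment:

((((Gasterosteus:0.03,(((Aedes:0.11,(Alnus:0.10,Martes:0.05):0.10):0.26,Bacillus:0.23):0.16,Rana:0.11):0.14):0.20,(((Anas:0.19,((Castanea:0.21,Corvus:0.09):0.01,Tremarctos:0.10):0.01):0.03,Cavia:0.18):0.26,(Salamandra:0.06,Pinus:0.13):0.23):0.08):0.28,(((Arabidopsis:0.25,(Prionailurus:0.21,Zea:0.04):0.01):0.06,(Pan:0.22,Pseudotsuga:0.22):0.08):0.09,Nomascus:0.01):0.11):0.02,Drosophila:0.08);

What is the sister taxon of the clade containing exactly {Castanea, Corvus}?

The clade containing exactly {Castanea, Corvus} attaches to the tree at the node subtending ((Castanea,Corvus),Tremarctos).
The other lineage descending from that same node — the sister group — is the single tip Tremarctos.

Tremarctos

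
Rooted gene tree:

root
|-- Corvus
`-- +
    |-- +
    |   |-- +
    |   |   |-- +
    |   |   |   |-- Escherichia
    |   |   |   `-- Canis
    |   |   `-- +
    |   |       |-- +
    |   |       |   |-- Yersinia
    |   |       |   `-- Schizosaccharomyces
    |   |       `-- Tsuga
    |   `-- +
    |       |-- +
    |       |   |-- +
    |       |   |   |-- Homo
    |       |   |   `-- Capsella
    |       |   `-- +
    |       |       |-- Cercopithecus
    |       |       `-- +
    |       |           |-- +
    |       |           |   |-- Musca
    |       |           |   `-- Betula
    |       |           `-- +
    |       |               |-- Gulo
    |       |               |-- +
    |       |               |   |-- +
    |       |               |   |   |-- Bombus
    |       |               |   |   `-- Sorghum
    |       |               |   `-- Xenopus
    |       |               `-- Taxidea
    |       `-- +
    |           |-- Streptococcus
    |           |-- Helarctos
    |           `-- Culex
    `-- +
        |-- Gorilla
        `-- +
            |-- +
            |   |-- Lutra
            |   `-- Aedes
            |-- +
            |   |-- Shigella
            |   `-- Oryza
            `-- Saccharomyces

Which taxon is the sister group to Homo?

Capsella

Homo attaches to the tree at the node subtending (Homo,Capsella).
The other lineage descending from that same node — the sister group — is the single tip Capsella.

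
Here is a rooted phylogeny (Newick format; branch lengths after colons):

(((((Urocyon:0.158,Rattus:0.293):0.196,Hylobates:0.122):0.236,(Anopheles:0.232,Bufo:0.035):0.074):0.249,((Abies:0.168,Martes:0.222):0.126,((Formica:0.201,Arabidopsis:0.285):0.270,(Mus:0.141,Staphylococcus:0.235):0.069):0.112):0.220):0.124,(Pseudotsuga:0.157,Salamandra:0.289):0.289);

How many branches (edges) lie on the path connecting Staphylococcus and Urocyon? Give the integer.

8

The MRCA of Staphylococcus and Urocyon is the node subtending ((((Urocyon,Rattus),Hylobates),(Anopheles,Bufo)),((Abies,Martes),((Formica,Arabidopsis),(Mus,Staphylococcus)))).
From Staphylococcus up to that node: 4 branches. From Urocyon up to the same node: 4 branches. Total: 4 + 4 = 8.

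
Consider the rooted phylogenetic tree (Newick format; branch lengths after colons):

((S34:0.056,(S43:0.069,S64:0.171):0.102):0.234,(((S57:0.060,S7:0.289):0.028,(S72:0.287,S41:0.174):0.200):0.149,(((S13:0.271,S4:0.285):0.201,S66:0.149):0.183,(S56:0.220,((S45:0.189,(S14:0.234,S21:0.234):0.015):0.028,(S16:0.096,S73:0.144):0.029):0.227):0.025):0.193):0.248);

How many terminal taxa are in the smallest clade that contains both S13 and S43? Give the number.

The MRCA of S13 and S43 is the root, so the clade is the entire tree.
That clade contains 16 terminal taxa: S13, S14, S16, S21, S34, S4, S41, S43, S45, S56, S57, S64, S66, S7, S72, S73.

16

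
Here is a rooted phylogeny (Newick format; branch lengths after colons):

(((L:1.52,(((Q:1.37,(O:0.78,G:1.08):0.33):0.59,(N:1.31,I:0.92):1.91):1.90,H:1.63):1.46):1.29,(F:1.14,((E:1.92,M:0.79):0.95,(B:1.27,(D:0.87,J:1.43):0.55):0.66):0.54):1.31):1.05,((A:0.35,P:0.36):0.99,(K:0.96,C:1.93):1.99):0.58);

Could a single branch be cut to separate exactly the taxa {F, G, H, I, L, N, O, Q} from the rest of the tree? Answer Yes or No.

No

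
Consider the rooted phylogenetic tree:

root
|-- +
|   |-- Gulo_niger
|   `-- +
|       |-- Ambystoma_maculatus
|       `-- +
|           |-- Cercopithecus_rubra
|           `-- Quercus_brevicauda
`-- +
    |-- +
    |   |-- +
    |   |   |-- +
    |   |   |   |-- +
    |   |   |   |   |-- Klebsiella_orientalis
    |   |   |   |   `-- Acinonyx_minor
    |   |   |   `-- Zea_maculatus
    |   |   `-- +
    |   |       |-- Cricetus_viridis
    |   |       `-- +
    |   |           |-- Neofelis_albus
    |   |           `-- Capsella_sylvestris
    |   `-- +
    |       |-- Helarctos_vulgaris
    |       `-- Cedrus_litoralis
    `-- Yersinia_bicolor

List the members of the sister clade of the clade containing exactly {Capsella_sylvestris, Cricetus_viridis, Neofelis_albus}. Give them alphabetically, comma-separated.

The clade containing exactly {Capsella_sylvestris, Cricetus_viridis, Neofelis_albus} attaches to the tree at the node subtending (((Klebsiella_orientalis,Acinonyx_minor),Zea_maculatus),(Cricetus_viridis,(Neofelis_albus,Capsella_sylvestris))).
The other lineage descending from that same node — the sister group — is ((Klebsiella_orientalis,Acinonyx_minor),Zea_maculatus); its 3 tips in alphabetical order are the answer.

Acinonyx_minor, Klebsiella_orientalis, Zea_maculatus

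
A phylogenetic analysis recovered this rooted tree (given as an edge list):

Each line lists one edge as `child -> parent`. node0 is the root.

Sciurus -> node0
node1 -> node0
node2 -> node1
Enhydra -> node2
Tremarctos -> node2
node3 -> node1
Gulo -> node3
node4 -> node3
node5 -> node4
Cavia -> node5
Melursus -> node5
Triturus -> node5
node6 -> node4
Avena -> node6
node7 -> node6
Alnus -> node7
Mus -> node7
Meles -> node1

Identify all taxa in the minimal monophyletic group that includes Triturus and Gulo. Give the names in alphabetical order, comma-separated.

Alnus, Avena, Cavia, Gulo, Melursus, Mus, Triturus

Tracing Triturus: it sits inside (Cavia,Melursus,Triturus).
Tracing Gulo: it sits inside (Gulo,((Cavia,Melursus,Triturus),(Avena,(Alnus,Mus)))).
The smallest clade enclosing both is (Gulo,((Cavia,Melursus,Triturus),(Avena,(Alnus,Mus)))); the answer is its 7 terminal taxa in alphabetical order.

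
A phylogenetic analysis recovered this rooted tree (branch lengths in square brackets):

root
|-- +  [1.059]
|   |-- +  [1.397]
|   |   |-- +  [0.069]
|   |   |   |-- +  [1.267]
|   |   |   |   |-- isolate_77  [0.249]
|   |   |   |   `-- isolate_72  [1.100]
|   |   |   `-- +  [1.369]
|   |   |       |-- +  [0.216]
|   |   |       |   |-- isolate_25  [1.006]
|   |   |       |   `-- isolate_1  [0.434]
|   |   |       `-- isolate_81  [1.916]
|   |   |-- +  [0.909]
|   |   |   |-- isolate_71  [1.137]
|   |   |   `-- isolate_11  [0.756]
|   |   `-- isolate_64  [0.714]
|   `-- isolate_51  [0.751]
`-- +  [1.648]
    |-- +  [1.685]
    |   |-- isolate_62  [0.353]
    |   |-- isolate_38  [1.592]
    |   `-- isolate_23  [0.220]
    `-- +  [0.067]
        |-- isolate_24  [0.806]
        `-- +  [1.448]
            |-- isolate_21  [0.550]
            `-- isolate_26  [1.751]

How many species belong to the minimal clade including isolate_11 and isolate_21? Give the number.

15

The MRCA of isolate_11 and isolate_21 is the root, so the clade is the entire tree.
That clade contains 15 terminal taxa: isolate_1, isolate_11, isolate_21, isolate_23, isolate_24, isolate_25, isolate_26, isolate_38, isolate_51, isolate_62, isolate_64, isolate_71, isolate_72, isolate_77, isolate_81.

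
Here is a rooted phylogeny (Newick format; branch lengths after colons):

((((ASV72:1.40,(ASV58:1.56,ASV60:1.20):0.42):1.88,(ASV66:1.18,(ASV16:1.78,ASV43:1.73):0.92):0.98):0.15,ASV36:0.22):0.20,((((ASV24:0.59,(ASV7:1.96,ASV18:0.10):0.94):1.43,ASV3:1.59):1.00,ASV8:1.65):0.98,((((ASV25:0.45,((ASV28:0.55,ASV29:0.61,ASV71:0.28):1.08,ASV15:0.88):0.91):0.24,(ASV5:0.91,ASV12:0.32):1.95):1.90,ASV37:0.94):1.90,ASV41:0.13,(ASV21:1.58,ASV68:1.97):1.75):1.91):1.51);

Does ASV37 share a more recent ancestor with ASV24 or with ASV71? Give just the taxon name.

The MRCA of ASV37 and ASV71 subtends (((ASV25,((ASV28,ASV29,ASV71),ASV15)),(ASV5,ASV12)),ASV37) (8 taxa).
The MRCA of ASV37 and ASV24 subtends ((((ASV24,(ASV7,ASV18)),ASV3),ASV8),((((ASV25,((ASV28,ASV29,ASV71),ASV15)),(ASV5,ASV12)),ASV37),ASV41,(ASV21,ASV68))) (16 taxa).
The first is nested inside the second, so ASV37 shares a more recent common ancestor with ASV71.

ASV71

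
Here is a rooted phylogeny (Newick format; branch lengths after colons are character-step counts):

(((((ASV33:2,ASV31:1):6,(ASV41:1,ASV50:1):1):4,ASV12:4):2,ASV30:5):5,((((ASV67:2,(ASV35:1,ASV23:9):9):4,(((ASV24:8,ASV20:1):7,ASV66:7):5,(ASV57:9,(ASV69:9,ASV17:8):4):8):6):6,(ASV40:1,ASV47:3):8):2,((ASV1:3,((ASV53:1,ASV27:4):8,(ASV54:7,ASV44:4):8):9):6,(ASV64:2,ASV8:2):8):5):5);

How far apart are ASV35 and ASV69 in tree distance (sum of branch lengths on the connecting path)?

41

The path runs ASV35 → … → MRCA → … → ASV69; the MRCA is the node subtending ((ASV67,(ASV35,ASV23)),(((ASV24,ASV20),ASV66),(ASV57,(ASV69,ASV17)))).
Branch lengths along that path: 1 + 9 + 4 + 6 + 8 + 4 + 9 = 41.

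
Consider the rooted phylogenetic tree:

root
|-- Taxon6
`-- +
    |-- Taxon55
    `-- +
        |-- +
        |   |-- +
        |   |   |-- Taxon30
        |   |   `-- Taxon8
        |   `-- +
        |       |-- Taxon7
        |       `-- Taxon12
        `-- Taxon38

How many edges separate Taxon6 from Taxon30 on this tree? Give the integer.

6

The MRCA of Taxon6 and Taxon30 is the root of the tree.
From Taxon6 up to that node: 1 branch. From Taxon30 up to the same node: 5 branches. Total: 1 + 5 = 6.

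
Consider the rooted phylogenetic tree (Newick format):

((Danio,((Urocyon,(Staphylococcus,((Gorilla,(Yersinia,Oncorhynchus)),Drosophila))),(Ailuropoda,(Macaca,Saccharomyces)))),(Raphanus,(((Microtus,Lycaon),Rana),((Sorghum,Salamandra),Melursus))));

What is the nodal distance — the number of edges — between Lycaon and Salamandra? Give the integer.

6

The MRCA of Lycaon and Salamandra is the node subtending (((Microtus,Lycaon),Rana),((Sorghum,Salamandra),Melursus)).
From Lycaon up to that node: 3 branches. From Salamandra up to the same node: 3 branches. Total: 3 + 3 = 6.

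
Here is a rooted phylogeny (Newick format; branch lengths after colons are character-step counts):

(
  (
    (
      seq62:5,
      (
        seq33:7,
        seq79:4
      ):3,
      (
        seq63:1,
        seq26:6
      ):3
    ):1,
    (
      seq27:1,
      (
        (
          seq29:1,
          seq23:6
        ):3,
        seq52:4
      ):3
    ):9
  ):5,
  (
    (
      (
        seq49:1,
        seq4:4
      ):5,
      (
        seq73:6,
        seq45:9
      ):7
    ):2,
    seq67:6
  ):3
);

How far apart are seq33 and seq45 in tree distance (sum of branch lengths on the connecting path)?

The path runs seq33 → … → MRCA → … → seq45; the MRCA is the root of the tree.
Branch lengths along that path: 7 + 3 + 1 + 5 + 3 + 2 + 7 + 9 = 37.

37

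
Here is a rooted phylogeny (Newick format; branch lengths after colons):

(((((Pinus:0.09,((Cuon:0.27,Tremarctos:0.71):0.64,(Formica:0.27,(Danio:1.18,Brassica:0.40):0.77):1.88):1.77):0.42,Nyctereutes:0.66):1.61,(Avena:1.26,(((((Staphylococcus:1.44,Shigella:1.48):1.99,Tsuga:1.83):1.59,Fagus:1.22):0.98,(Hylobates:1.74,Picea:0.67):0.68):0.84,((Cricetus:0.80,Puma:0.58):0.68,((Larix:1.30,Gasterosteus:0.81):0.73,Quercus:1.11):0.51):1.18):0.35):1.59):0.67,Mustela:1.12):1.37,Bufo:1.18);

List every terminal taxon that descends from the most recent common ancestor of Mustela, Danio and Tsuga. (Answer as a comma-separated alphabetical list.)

Tracing Mustela: it sits inside ((((Pinus,((Cuon,Tremarctos),(Formica,(Danio,Brassica)))),Nyctereutes),(Avena,(((((Staphylococcus,Shigella),Tsuga),Fagus),(Hylobates,Picea)),((Cricetus,Puma),((Larix,Gasterosteus),Quercus))))),Mustela).
Tracing Danio: it sits inside (Danio,Brassica).
Tracing Tsuga: it sits inside ((Staphylococcus,Shigella),Tsuga).
The smallest clade enclosing all 3 is ((((Pinus,((Cuon,Tremarctos),(Formica,(Danio,Brassica)))),Nyctereutes),(Avena,(((((Staphylococcus,Shigella),Tsuga),Fagus),(Hylobates,Picea)),((Cricetus,Puma),((Larix,Gasterosteus),Quercus))))),Mustela); the answer is its 20 terminal taxa in alphabetical order.

Avena, Brassica, Cricetus, Cuon, Danio, Fagus, Formica, Gasterosteus, Hylobates, Larix, Mustela, Nyctereutes, Picea, Pinus, Puma, Quercus, Shigella, Staphylococcus, Tremarctos, Tsuga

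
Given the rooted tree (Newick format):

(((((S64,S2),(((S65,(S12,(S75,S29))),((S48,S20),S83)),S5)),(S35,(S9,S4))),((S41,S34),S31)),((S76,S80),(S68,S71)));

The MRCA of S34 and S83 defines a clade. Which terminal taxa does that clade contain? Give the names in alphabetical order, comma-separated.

S12, S2, S20, S29, S31, S34, S35, S4, S41, S48, S5, S64, S65, S75, S83, S9

Tracing S34: it sits inside (S41,S34).
Tracing S83: it sits inside ((S48,S20),S83).
The smallest clade enclosing both is ((((S64,S2),(((S65,(S12,(S75,S29))),((S48,S20),S83)),S5)),(S35,(S9,S4))),((S41,S34),S31)); the answer is its 16 terminal taxa in alphabetical order.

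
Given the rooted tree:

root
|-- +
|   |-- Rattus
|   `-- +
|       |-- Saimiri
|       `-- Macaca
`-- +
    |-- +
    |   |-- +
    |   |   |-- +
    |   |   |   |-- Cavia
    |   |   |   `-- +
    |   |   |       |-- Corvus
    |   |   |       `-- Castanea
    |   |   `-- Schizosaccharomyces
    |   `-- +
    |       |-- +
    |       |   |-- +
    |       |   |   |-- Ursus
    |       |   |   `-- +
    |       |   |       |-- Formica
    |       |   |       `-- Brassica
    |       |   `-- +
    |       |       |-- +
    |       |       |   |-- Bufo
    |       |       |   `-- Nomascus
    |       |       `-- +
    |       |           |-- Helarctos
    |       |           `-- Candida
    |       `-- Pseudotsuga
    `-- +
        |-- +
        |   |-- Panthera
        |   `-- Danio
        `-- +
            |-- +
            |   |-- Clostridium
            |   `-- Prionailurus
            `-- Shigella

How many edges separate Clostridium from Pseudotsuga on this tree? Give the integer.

The MRCA of Clostridium and Pseudotsuga is the node subtending ((((Cavia,(Corvus,Castanea)),Schizosaccharomyces),(((Ursus,(Formica,Brassica)),((Bufo,Nomascus),(Helarctos,Candida))),Pseudotsuga)),((Panthera,Danio),((Clostridium,Prionailurus),Shigella))).
From Clostridium up to that node: 4 branches. From Pseudotsuga up to the same node: 3 branches. Total: 4 + 3 = 7.

7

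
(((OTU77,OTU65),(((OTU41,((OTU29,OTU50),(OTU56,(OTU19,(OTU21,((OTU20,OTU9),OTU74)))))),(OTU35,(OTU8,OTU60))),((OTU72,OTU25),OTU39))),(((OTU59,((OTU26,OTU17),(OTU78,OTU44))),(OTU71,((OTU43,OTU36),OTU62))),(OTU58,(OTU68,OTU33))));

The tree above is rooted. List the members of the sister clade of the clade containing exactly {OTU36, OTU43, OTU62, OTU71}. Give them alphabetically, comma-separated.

The clade containing exactly {OTU36, OTU43, OTU62, OTU71} attaches to the tree at the node subtending ((OTU59,((OTU26,OTU17),(OTU78,OTU44))),(OTU71,((OTU43,OTU36),OTU62))).
The other lineage descending from that same node — the sister group — is (OTU59,((OTU26,OTU17),(OTU78,OTU44))); its 5 tips in alphabetical order are the answer.

OTU17, OTU26, OTU44, OTU59, OTU78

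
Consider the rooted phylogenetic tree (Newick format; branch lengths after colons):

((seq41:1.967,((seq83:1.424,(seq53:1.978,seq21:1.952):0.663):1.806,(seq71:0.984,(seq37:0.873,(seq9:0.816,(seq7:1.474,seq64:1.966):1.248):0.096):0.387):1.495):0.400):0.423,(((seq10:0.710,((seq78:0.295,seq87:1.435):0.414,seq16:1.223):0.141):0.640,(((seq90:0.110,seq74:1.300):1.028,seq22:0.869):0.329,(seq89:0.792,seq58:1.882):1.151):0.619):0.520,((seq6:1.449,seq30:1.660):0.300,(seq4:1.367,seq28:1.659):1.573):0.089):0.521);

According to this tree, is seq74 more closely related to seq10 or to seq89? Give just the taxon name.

seq89

The MRCA of seq74 and seq89 subtends (((seq90,seq74),seq22),(seq89,seq58)) (5 taxa).
The MRCA of seq74 and seq10 subtends ((seq10,((seq78,seq87),seq16)),(((seq90,seq74),seq22),(seq89,seq58))) (9 taxa).
The first is nested inside the second, so seq74 shares a more recent common ancestor with seq89.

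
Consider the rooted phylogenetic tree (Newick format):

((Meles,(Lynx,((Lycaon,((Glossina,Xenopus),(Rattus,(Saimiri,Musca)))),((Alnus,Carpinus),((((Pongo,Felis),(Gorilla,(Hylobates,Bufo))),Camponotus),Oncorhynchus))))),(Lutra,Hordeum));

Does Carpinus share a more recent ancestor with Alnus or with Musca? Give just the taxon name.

Alnus

The MRCA of Carpinus and Alnus subtends (Alnus,Carpinus) (2 taxa).
The MRCA of Carpinus and Musca subtends ((Lycaon,((Glossina,Xenopus),(Rattus,(Saimiri,Musca)))),((Alnus,Carpinus),((((Pongo,Felis),(Gorilla,(Hylobates,Bufo))),Camponotus),Oncorhynchus))) (15 taxa).
The first is nested inside the second, so Carpinus shares a more recent common ancestor with Alnus.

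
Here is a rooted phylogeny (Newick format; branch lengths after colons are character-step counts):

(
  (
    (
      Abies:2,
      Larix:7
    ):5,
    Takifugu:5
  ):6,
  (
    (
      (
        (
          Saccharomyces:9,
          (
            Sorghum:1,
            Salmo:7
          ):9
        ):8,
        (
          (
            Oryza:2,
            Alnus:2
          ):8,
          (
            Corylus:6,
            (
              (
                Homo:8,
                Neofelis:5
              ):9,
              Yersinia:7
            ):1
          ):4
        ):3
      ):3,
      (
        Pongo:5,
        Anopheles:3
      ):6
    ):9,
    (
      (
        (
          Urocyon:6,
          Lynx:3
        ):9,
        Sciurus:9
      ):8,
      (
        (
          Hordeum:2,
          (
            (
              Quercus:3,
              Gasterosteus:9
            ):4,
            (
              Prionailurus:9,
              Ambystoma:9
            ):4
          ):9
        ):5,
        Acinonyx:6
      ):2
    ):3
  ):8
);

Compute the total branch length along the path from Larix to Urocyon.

52

The path runs Larix → … → MRCA → … → Urocyon; the MRCA is the root of the tree.
Branch lengths along that path: 7 + 5 + 6 + 8 + 3 + 8 + 9 + 6 = 52.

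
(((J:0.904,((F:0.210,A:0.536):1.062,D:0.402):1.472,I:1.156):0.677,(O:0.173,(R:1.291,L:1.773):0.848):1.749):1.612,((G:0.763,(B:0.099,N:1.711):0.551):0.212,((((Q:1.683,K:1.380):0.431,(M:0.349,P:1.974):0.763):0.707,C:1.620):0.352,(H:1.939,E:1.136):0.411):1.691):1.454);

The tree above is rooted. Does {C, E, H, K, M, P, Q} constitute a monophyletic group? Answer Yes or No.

Yes

The most recent common ancestor of these taxa subtends ((((Q,K),(M,P)),C),(H,E)).
That clade has exactly 7 tips — every listed taxon and nothing else — so the group is monophyletic.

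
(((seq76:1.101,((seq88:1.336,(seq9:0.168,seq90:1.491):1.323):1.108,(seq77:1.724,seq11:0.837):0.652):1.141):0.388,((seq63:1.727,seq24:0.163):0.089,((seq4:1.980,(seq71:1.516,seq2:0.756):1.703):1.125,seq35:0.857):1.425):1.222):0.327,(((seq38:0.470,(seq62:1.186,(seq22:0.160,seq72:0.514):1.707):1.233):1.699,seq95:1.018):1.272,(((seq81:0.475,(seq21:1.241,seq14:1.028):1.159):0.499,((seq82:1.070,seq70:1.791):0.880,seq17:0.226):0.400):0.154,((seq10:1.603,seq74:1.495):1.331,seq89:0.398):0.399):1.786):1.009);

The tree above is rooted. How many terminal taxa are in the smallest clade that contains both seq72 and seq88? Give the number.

The MRCA of seq72 and seq88 is the root, so the clade is the entire tree.
That clade contains 26 terminal taxa: seq10, seq11, seq14, seq17, seq2, seq21, seq22, seq24, seq35, seq38, seq4, seq62, seq63, seq70, seq71, seq72, seq74, seq76, seq77, seq81, seq82, seq88, seq89, seq9, seq90, seq95.

26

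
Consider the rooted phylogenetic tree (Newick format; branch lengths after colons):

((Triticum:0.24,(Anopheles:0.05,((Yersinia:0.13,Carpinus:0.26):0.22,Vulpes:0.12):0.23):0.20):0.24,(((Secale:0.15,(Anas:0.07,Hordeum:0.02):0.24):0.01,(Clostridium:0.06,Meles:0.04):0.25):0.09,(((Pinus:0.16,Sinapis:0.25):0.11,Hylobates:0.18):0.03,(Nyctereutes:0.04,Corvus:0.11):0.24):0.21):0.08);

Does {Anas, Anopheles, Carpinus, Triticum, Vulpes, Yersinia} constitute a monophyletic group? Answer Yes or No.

The MRCA of the listed taxa is the root, so the smallest clade containing them is the whole tree.
That clade also contains Clostridium, Corvus, Hordeum, Hylobates, Meles, Nyctereutes, Pinus, Secale, Sinapis, which are not in the proposed group, so the group is not monophyletic.

No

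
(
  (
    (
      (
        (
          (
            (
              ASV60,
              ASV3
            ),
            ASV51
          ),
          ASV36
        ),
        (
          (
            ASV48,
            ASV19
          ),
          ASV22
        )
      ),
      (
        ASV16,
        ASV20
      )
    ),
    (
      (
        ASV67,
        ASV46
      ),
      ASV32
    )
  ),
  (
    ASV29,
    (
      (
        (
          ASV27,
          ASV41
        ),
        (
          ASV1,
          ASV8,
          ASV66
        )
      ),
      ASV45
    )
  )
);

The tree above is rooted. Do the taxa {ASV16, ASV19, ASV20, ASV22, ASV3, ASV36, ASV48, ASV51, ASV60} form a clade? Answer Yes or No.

The most recent common ancestor of these taxa subtends (((((ASV60,ASV3),ASV51),ASV36),((ASV48,ASV19),ASV22)),(ASV16,ASV20)).
That clade has exactly 9 tips — every listed taxon and nothing else — so the group is monophyletic.

Yes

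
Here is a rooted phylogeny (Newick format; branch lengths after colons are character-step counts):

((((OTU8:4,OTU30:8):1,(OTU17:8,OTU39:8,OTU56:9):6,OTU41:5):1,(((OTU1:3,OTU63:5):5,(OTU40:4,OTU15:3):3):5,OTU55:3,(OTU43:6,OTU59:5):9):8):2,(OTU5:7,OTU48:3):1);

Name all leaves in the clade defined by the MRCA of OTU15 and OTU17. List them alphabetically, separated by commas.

Tracing OTU15: it sits inside (OTU40,OTU15).
Tracing OTU17: it sits inside (OTU17,OTU39,OTU56).
The smallest clade enclosing both is (((OTU8,OTU30),(OTU17,OTU39,OTU56),OTU41),(((OTU1,OTU63),(OTU40,OTU15)),OTU55,(OTU43,OTU59))); the answer is its 13 terminal taxa in alphabetical order.

OTU1, OTU15, OTU17, OTU30, OTU39, OTU40, OTU41, OTU43, OTU55, OTU56, OTU59, OTU63, OTU8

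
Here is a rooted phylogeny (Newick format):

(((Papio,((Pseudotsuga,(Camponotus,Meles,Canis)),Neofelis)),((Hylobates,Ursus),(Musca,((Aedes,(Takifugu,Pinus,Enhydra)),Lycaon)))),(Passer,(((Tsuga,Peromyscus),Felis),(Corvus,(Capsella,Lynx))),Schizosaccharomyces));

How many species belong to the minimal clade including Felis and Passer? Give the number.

8

The MRCA of Felis and Passer is the node subtending (Passer,(((Tsuga,Peromyscus),Felis),(Corvus,(Capsella,Lynx))),Schizosaccharomyces).
That clade contains 8 terminal taxa: Capsella, Corvus, Felis, Lynx, Passer, Peromyscus, Schizosaccharomyces, Tsuga.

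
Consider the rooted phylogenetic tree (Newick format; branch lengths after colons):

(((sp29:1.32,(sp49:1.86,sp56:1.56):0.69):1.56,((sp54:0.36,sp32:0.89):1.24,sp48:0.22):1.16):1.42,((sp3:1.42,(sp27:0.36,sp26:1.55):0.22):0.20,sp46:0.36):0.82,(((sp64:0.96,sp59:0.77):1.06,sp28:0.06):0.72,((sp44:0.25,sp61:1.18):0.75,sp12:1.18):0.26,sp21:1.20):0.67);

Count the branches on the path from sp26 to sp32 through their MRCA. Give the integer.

The MRCA of sp26 and sp32 is the root of the tree.
From sp26 up to that node: 4 branches. From sp32 up to the same node: 4 branches. Total: 4 + 4 = 8.

8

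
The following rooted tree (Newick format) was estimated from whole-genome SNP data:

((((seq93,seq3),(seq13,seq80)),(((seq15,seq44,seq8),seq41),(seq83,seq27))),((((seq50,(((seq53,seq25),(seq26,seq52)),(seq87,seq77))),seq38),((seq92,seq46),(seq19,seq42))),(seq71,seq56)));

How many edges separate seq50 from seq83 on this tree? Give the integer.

The MRCA of seq50 and seq83 is the root of the tree.
From seq50 up to that node: 5 branches. From seq83 up to the same node: 4 branches. Total: 5 + 4 = 9.

9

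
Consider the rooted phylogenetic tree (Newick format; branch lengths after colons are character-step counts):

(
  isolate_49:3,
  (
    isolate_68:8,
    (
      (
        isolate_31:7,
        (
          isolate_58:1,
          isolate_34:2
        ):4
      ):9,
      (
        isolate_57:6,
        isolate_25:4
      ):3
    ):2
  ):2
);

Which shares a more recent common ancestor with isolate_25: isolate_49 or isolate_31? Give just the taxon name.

isolate_31

The MRCA of isolate_25 and isolate_31 subtends ((isolate_31,(isolate_58,isolate_34)),(isolate_57,isolate_25)) (5 taxa).
The MRCA of isolate_25 and isolate_49 is the root, subtending the entire tree (7 taxa).
The first is nested inside the second, so isolate_25 shares a more recent common ancestor with isolate_31.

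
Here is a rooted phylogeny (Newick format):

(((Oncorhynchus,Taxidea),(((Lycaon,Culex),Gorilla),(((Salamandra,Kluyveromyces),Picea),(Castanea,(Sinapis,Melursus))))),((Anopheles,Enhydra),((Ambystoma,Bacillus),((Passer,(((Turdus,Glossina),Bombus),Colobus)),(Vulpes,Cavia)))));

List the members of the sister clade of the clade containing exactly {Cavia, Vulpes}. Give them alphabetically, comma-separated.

The clade containing exactly {Cavia, Vulpes} attaches to the tree at the node subtending ((Passer,(((Turdus,Glossina),Bombus),Colobus)),(Vulpes,Cavia)).
The other lineage descending from that same node — the sister group — is (Passer,(((Turdus,Glossina),Bombus),Colobus)); its 5 tips in alphabetical order are the answer.

Bombus, Colobus, Glossina, Passer, Turdus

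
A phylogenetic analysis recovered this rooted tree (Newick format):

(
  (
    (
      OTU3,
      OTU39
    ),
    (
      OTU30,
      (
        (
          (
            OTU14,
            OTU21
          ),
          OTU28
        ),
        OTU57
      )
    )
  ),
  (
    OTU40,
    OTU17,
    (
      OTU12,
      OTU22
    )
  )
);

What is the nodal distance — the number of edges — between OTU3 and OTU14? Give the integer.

7

The MRCA of OTU3 and OTU14 is the node subtending ((OTU3,OTU39),(OTU30,(((OTU14,OTU21),OTU28),OTU57))).
From OTU3 up to that node: 2 branches. From OTU14 up to the same node: 5 branches. Total: 2 + 5 = 7.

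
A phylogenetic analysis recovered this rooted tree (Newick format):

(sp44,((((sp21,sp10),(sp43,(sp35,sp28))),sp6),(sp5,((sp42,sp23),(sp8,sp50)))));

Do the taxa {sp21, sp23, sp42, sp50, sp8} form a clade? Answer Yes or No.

No

The MRCA of the listed taxa subtends ((((sp21,sp10),(sp43,(sp35,sp28))),sp6),(sp5,((sp42,sp23),(sp8,sp50)))).
That clade also contains sp10, sp28, sp35, sp43, sp5, sp6, which are not in the proposed group, so the group is not monophyletic.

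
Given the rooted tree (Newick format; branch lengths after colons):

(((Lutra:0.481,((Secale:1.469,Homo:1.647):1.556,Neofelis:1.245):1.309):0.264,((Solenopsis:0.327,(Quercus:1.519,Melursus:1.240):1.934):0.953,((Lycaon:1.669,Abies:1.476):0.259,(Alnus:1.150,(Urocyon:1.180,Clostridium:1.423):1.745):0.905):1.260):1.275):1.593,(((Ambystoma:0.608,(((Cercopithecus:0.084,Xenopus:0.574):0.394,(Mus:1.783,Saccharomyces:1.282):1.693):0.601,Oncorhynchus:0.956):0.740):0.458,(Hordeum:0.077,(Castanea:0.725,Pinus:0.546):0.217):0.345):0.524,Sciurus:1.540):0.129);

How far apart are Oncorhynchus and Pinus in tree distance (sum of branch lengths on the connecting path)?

3.262

The path runs Oncorhynchus → … → MRCA → … → Pinus; the MRCA is the node subtending ((Ambystoma,(((Cercopithecus,Xenopus),(Mus,Saccharomyces)),Oncorhynchus)),(Hordeum,(Castanea,Pinus))).
Branch lengths along that path: 0.956 + 0.740 + 0.458 + 0.345 + 0.217 + 0.546 = 3.262.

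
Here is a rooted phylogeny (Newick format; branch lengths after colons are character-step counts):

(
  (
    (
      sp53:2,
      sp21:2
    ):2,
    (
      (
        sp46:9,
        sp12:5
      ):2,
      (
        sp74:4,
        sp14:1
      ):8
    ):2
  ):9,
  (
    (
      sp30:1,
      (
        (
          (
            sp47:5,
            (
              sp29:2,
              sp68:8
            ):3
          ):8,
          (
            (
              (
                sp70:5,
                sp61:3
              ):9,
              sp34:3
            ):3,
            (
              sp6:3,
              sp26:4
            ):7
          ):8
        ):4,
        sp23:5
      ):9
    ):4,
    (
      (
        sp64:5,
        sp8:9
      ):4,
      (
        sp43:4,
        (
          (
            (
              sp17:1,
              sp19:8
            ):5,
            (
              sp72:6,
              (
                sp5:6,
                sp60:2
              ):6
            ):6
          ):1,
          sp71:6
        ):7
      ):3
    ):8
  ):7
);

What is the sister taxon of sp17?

sp19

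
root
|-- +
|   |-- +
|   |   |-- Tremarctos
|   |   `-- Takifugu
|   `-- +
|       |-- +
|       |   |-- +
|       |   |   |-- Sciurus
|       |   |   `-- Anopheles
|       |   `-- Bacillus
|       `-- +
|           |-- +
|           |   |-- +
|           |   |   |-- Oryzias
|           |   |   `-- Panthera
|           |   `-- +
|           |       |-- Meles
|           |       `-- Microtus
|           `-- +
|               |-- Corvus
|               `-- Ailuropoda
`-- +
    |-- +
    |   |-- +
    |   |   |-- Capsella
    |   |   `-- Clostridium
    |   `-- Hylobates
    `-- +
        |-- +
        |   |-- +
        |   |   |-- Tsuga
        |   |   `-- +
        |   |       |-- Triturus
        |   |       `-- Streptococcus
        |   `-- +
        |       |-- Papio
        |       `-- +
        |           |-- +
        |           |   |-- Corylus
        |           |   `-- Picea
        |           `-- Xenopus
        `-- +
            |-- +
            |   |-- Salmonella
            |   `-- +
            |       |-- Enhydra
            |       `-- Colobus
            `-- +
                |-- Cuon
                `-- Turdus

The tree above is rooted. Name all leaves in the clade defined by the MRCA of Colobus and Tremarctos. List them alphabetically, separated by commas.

Tracing Colobus: it sits inside (Enhydra,Colobus).
Tracing Tremarctos: it sits inside (Tremarctos,Takifugu).
The smallest clade enclosing both is the whole tree (their MRCA is the root), so the answer is all 26 tips in alphabetical order.

Ailuropoda, Anopheles, Bacillus, Capsella, Clostridium, Colobus, Corvus, Corylus, Cuon, Enhydra, Hylobates, Meles, Microtus, Oryzias, Panthera, Papio, Picea, Salmonella, Sciurus, Streptococcus, Takifugu, Tremarctos, Triturus, Tsuga, Turdus, Xenopus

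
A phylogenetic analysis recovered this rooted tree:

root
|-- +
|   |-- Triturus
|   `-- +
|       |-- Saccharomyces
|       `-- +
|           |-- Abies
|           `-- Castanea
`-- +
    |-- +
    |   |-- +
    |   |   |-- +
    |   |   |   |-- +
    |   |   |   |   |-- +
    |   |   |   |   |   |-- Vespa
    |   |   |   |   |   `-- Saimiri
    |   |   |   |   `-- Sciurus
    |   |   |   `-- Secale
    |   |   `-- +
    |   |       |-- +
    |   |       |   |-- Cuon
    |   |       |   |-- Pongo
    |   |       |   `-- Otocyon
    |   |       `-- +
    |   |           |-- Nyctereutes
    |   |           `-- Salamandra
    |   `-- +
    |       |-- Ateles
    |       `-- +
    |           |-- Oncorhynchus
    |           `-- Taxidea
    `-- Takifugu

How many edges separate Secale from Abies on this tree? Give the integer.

The MRCA of Secale and Abies is the root of the tree.
From Secale up to that node: 5 branches. From Abies up to the same node: 4 branches. Total: 5 + 4 = 9.

9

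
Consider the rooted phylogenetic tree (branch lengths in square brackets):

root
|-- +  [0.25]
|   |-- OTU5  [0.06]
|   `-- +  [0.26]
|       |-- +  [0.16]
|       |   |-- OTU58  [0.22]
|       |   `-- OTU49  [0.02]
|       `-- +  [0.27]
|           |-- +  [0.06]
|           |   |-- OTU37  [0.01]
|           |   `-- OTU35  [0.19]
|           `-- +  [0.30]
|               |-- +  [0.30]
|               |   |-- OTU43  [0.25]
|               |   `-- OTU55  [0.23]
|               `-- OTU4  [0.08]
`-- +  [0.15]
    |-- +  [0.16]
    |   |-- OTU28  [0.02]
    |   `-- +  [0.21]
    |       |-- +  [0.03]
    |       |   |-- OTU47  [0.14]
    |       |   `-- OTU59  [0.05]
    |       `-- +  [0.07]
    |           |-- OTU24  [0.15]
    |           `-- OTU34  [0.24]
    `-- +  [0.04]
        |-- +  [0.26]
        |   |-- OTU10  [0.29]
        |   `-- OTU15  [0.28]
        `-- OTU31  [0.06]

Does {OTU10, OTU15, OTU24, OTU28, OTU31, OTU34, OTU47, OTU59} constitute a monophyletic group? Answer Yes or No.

The most recent common ancestor of these taxa subtends ((OTU28,((OTU47,OTU59),(OTU24,OTU34))),((OTU10,OTU15),OTU31)).
That clade has exactly 8 tips — every listed taxon and nothing else — so the group is monophyletic.

Yes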